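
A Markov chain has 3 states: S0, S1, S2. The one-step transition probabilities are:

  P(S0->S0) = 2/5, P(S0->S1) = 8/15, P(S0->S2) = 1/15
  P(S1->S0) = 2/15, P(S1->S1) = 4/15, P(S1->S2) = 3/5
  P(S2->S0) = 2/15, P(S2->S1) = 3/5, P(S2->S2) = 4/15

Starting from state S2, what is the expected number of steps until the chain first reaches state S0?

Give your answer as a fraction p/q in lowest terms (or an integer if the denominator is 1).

Answer: 15/2

Derivation:
Let h_i = expected steps to first reach S0 from state i.
Boundary: h_S0 = 0.
First-step equations for the other states:
  h_S1 = 1 + 2/15*h_S0 + 4/15*h_S1 + 3/5*h_S2
  h_S2 = 1 + 2/15*h_S0 + 3/5*h_S1 + 4/15*h_S2

Substituting h_S0 = 0 and rearranging gives the linear system (I - Q) h = 1:
  [11/15, -3/5] . (h_S1, h_S2) = 1
  [-3/5, 11/15] . (h_S1, h_S2) = 1

Solving yields:
  h_S1 = 15/2
  h_S2 = 15/2

Starting state is S2, so the expected hitting time is h_S2 = 15/2.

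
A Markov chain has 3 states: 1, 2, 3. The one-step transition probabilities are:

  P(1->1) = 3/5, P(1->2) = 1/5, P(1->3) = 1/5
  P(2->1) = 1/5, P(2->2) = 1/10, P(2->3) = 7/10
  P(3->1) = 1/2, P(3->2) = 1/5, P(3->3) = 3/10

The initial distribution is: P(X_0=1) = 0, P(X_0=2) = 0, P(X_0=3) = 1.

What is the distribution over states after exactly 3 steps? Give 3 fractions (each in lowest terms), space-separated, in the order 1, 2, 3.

Propagating the distribution step by step (d_{t+1} = d_t * P):
d_0 = (1=0, 2=0, 3=1)
  d_1[1] = 0*3/5 + 0*1/5 + 1*1/2 = 1/2
  d_1[2] = 0*1/5 + 0*1/10 + 1*1/5 = 1/5
  d_1[3] = 0*1/5 + 0*7/10 + 1*3/10 = 3/10
d_1 = (1=1/2, 2=1/5, 3=3/10)
  d_2[1] = 1/2*3/5 + 1/5*1/5 + 3/10*1/2 = 49/100
  d_2[2] = 1/2*1/5 + 1/5*1/10 + 3/10*1/5 = 9/50
  d_2[3] = 1/2*1/5 + 1/5*7/10 + 3/10*3/10 = 33/100
d_2 = (1=49/100, 2=9/50, 3=33/100)
  d_3[1] = 49/100*3/5 + 9/50*1/5 + 33/100*1/2 = 99/200
  d_3[2] = 49/100*1/5 + 9/50*1/10 + 33/100*1/5 = 91/500
  d_3[3] = 49/100*1/5 + 9/50*7/10 + 33/100*3/10 = 323/1000
d_3 = (1=99/200, 2=91/500, 3=323/1000)

Answer: 99/200 91/500 323/1000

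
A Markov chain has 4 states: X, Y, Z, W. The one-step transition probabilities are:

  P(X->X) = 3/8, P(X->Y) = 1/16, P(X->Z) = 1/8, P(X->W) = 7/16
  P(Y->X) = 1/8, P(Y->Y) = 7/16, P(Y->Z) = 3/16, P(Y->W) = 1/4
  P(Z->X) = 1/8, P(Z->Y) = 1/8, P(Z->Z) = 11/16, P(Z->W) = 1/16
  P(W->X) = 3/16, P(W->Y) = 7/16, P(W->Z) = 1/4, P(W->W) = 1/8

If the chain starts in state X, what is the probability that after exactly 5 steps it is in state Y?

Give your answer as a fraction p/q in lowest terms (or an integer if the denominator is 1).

Answer: 16947/65536

Derivation:
Computing P^5 by repeated multiplication:
P^1 =
  X: [3/8, 1/16, 1/8, 7/16]
  Y: [1/8, 7/16, 3/16, 1/4]
  Z: [1/8, 1/8, 11/16, 1/16]
  W: [3/16, 7/16, 1/4, 1/8]
P^2 =
  X: [63/256, 33/128, 65/256, 31/128]
  Y: [11/64, 85/256, 37/128, 53/256]
  Z: [41/256, 45/256, 135/256, 35/256]
  W: [23/128, 37/128, 79/256, 57/256]
P^3 =
  X: [413/2048, 1089/4096, 1287/4096, 447/2048]
  Y: [741/4096, 579/2048, 1369/4096, 207/1024]
  Z: [711/4096, 871/4096, 921/2048, 21/128]
  W: [753/4096, 1121/4096, 1411/4096, 811/4096]
P^4 =
  X: [6195/32768, 17281/65536, 5663/16384, 13213/65536]
  Y: [749/4096, 17381/65536, 23327/65536, 3211/16384]
  Z: [2927/16384, 3799/16384, 26985/65536, 11647/65536]
  W: [12015/65536, 17099/65536, 11817/32768, 3197/16384]
P^5 =
  X: [193845/1048576, 16947/65536, 378647/1048576, 51233/262144]
  Y: [47963/262144, 270213/1048576, 96021/262144, 202427/1048576]
  Z: [189551/1048576, 253579/1048576, 412427/1048576, 193019/1048576]
  W: [11995/65536, 67123/262144, 386453/1048576, 201711/1048576]

(P^5)[X -> Y] = 16947/65536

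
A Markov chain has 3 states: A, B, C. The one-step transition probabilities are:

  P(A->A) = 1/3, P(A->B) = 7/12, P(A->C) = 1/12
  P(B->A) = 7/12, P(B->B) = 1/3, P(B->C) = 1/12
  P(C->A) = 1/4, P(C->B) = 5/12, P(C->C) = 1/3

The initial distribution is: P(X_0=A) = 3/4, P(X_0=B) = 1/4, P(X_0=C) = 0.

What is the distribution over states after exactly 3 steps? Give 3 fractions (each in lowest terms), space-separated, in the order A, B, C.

Answer: 1001/2304 1051/2304 7/64

Derivation:
Propagating the distribution step by step (d_{t+1} = d_t * P):
d_0 = (A=3/4, B=1/4, C=0)
  d_1[A] = 3/4*1/3 + 1/4*7/12 + 0*1/4 = 19/48
  d_1[B] = 3/4*7/12 + 1/4*1/3 + 0*5/12 = 25/48
  d_1[C] = 3/4*1/12 + 1/4*1/12 + 0*1/3 = 1/12
d_1 = (A=19/48, B=25/48, C=1/12)
  d_2[A] = 19/48*1/3 + 25/48*7/12 + 1/12*1/4 = 263/576
  d_2[B] = 19/48*7/12 + 25/48*1/3 + 1/12*5/12 = 253/576
  d_2[C] = 19/48*1/12 + 25/48*1/12 + 1/12*1/3 = 5/48
d_2 = (A=263/576, B=253/576, C=5/48)
  d_3[A] = 263/576*1/3 + 253/576*7/12 + 5/48*1/4 = 1001/2304
  d_3[B] = 263/576*7/12 + 253/576*1/3 + 5/48*5/12 = 1051/2304
  d_3[C] = 263/576*1/12 + 253/576*1/12 + 5/48*1/3 = 7/64
d_3 = (A=1001/2304, B=1051/2304, C=7/64)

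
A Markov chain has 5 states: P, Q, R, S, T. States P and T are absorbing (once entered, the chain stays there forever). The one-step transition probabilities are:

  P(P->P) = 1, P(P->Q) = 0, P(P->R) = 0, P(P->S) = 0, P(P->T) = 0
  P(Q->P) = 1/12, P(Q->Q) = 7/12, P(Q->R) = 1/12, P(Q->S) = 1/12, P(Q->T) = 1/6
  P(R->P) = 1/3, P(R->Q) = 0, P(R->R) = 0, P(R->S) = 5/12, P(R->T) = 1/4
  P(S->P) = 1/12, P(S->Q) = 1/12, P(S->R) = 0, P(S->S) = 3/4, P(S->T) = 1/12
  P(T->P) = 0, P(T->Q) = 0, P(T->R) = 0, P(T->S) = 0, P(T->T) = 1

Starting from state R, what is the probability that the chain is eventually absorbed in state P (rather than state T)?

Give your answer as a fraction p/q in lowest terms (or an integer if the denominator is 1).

Let a_i = P(absorbed in P | start in state i).
Boundary conditions: a_P = 1, a_T = 0.
For each transient state i, a_i = sum_j P(i->j) * a_j:
  a_Q = 1/12*a_P + 7/12*a_Q + 1/12*a_R + 1/12*a_S + 1/6*a_T
  a_R = 1/3*a_P + 0*a_Q + 0*a_R + 5/12*a_S + 1/4*a_T
  a_S = 1/12*a_P + 1/12*a_Q + 0*a_R + 3/4*a_S + 1/12*a_T

Substituting a_P = 1 and a_T = 0, rearrange to (I - Q) a = r where r[i] = P(i -> P):
  [5/12, -1/12, -1/12] . (a_Q, a_R, a_S) = 1/12
  [0, 1, -5/12] . (a_Q, a_R, a_S) = 1/3
  [-1/12, 0, 1/4] . (a_Q, a_R, a_S) = 1/12

Solving yields:
  a_Q = 65/163
  a_R = 86/163
  a_S = 76/163

Starting state is R, so the absorption probability is a_R = 86/163.

Answer: 86/163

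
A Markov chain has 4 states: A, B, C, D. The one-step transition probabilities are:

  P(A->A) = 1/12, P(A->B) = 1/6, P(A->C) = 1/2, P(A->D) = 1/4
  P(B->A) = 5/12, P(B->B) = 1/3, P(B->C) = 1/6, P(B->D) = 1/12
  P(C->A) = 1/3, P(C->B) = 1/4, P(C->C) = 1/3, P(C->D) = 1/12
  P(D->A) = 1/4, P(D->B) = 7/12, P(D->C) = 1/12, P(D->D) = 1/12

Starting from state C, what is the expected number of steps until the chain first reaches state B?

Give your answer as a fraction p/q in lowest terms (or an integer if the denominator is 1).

Answer: 728/197

Derivation:
Let h_i = expected steps to first reach B from state i.
Boundary: h_B = 0.
First-step equations for the other states:
  h_A = 1 + 1/12*h_A + 1/6*h_B + 1/2*h_C + 1/4*h_D
  h_C = 1 + 1/3*h_A + 1/4*h_B + 1/3*h_C + 1/12*h_D
  h_D = 1 + 1/4*h_A + 7/12*h_B + 1/12*h_C + 1/12*h_D

Substituting h_B = 0 and rearranging gives the linear system (I - Q) h = 1:
  [11/12, -1/2, -1/4] . (h_A, h_C, h_D) = 1
  [-1/3, 2/3, -1/12] . (h_A, h_C, h_D) = 1
  [-1/4, -1/12, 11/12] . (h_A, h_C, h_D) = 1

Solving yields:
  h_A = 744/197
  h_C = 728/197
  h_D = 484/197

Starting state is C, so the expected hitting time is h_C = 728/197.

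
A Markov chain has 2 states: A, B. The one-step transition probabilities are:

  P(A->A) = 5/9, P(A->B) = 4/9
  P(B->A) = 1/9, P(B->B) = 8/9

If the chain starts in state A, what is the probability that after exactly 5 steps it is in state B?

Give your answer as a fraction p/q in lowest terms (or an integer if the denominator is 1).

Computing P^5 by repeated multiplication:
P^1 =
  A: [5/9, 4/9]
  B: [1/9, 8/9]
P^2 =
  A: [29/81, 52/81]
  B: [13/81, 68/81]
P^3 =
  A: [197/729, 532/729]
  B: [133/729, 596/729]
P^4 =
  A: [1517/6561, 5044/6561]
  B: [1261/6561, 5300/6561]
P^5 =
  A: [12629/59049, 46420/59049]
  B: [11605/59049, 47444/59049]

(P^5)[A -> B] = 46420/59049

Answer: 46420/59049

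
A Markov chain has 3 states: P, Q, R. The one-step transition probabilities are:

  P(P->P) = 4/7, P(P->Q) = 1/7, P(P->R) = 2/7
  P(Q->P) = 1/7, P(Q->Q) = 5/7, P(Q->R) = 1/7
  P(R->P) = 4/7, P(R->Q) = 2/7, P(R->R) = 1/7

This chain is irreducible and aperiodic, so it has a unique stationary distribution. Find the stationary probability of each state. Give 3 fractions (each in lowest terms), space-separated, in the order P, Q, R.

The stationary distribution satisfies pi = pi * P, i.e.:
  pi_P = 4/7*pi_P + 1/7*pi_Q + 4/7*pi_R
  pi_Q = 1/7*pi_P + 5/7*pi_Q + 2/7*pi_R
  pi_R = 2/7*pi_P + 1/7*pi_Q + 1/7*pi_R
with normalization: pi_P + pi_Q + pi_R = 1.

Using the first 2 balance equations plus normalization, the linear system A*pi = b is:
  [-3/7, 1/7, 4/7] . pi = 0
  [1/7, -2/7, 2/7] . pi = 0
  [1, 1, 1] . pi = 1

Solving yields:
  pi_P = 2/5
  pi_Q = 2/5
  pi_R = 1/5

Verification (pi * P):
  2/5*4/7 + 2/5*1/7 + 1/5*4/7 = 2/5 = pi_P  (ok)
  2/5*1/7 + 2/5*5/7 + 1/5*2/7 = 2/5 = pi_Q  (ok)
  2/5*2/7 + 2/5*1/7 + 1/5*1/7 = 1/5 = pi_R  (ok)

Answer: 2/5 2/5 1/5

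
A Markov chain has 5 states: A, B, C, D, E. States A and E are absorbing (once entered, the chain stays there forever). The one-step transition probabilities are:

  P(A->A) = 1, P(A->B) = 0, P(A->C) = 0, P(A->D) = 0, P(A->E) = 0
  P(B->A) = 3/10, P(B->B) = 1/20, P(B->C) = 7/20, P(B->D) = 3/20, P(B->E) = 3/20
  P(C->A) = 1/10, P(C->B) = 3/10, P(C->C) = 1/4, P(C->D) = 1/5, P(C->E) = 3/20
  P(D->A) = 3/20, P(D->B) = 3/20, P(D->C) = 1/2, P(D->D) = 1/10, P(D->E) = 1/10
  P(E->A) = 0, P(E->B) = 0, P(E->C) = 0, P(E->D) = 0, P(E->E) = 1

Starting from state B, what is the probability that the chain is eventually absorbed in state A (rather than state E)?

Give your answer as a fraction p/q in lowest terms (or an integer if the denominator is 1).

Answer: 1911/3215

Derivation:
Let a_i = P(absorbed in A | start in state i).
Boundary conditions: a_A = 1, a_E = 0.
For each transient state i, a_i = sum_j P(i->j) * a_j:
  a_B = 3/10*a_A + 1/20*a_B + 7/20*a_C + 3/20*a_D + 3/20*a_E
  a_C = 1/10*a_A + 3/10*a_B + 1/4*a_C + 1/5*a_D + 3/20*a_E
  a_D = 3/20*a_A + 3/20*a_B + 1/2*a_C + 1/10*a_D + 1/10*a_E

Substituting a_A = 1 and a_E = 0, rearrange to (I - Q) a = r where r[i] = P(i -> A):
  [19/20, -7/20, -3/20] . (a_B, a_C, a_D) = 3/10
  [-3/10, 3/4, -1/5] . (a_B, a_C, a_D) = 1/10
  [-3/20, -1/2, 9/10] . (a_B, a_C, a_D) = 3/20

Solving yields:
  a_B = 1911/3215
  a_C = 1668/3215
  a_D = 1781/3215

Starting state is B, so the absorption probability is a_B = 1911/3215.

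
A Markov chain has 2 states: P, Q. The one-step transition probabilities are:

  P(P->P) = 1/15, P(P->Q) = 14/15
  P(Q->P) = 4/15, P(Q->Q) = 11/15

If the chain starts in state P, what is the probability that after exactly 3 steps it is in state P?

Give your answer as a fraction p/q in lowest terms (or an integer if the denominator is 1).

Answer: 27/125

Derivation:
Computing P^3 by repeated multiplication:
P^1 =
  P: [1/15, 14/15]
  Q: [4/15, 11/15]
P^2 =
  P: [19/75, 56/75]
  Q: [16/75, 59/75]
P^3 =
  P: [27/125, 98/125]
  Q: [28/125, 97/125]

(P^3)[P -> P] = 27/125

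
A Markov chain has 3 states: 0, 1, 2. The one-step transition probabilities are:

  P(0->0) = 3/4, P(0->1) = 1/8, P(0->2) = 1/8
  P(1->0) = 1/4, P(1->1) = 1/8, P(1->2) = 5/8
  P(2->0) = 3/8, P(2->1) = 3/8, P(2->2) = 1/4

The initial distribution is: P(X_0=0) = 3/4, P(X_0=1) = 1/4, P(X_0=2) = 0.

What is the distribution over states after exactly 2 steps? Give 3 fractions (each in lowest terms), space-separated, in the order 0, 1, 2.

Answer: 19/32 3/16 7/32

Derivation:
Propagating the distribution step by step (d_{t+1} = d_t * P):
d_0 = (0=3/4, 1=1/4, 2=0)
  d_1[0] = 3/4*3/4 + 1/4*1/4 + 0*3/8 = 5/8
  d_1[1] = 3/4*1/8 + 1/4*1/8 + 0*3/8 = 1/8
  d_1[2] = 3/4*1/8 + 1/4*5/8 + 0*1/4 = 1/4
d_1 = (0=5/8, 1=1/8, 2=1/4)
  d_2[0] = 5/8*3/4 + 1/8*1/4 + 1/4*3/8 = 19/32
  d_2[1] = 5/8*1/8 + 1/8*1/8 + 1/4*3/8 = 3/16
  d_2[2] = 5/8*1/8 + 1/8*5/8 + 1/4*1/4 = 7/32
d_2 = (0=19/32, 1=3/16, 2=7/32)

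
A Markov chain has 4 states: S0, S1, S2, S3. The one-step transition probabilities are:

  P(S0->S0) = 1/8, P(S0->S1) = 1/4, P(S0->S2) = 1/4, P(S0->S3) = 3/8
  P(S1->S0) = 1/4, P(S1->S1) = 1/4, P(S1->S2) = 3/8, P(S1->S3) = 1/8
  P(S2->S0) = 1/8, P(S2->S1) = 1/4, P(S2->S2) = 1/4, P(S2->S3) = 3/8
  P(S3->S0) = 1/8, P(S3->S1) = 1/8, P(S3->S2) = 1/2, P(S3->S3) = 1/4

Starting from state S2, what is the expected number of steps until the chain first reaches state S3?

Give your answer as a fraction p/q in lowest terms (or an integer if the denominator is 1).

Answer: 16/5

Derivation:
Let h_i = expected steps to first reach S3 from state i.
Boundary: h_S3 = 0.
First-step equations for the other states:
  h_S0 = 1 + 1/8*h_S0 + 1/4*h_S1 + 1/4*h_S2 + 3/8*h_S3
  h_S1 = 1 + 1/4*h_S0 + 1/4*h_S1 + 3/8*h_S2 + 1/8*h_S3
  h_S2 = 1 + 1/8*h_S0 + 1/4*h_S1 + 1/4*h_S2 + 3/8*h_S3

Substituting h_S3 = 0 and rearranging gives the linear system (I - Q) h = 1:
  [7/8, -1/4, -1/4] . (h_S0, h_S1, h_S2) = 1
  [-1/4, 3/4, -3/8] . (h_S0, h_S1, h_S2) = 1
  [-1/8, -1/4, 3/4] . (h_S0, h_S1, h_S2) = 1

Solving yields:
  h_S0 = 16/5
  h_S1 = 4
  h_S2 = 16/5

Starting state is S2, so the expected hitting time is h_S2 = 16/5.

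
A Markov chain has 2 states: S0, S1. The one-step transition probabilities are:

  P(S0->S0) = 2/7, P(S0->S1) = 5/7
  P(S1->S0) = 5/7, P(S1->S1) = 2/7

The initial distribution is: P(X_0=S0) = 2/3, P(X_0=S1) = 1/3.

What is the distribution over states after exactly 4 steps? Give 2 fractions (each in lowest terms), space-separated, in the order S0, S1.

Answer: 1214/2401 1187/2401

Derivation:
Propagating the distribution step by step (d_{t+1} = d_t * P):
d_0 = (S0=2/3, S1=1/3)
  d_1[S0] = 2/3*2/7 + 1/3*5/7 = 3/7
  d_1[S1] = 2/3*5/7 + 1/3*2/7 = 4/7
d_1 = (S0=3/7, S1=4/7)
  d_2[S0] = 3/7*2/7 + 4/7*5/7 = 26/49
  d_2[S1] = 3/7*5/7 + 4/7*2/7 = 23/49
d_2 = (S0=26/49, S1=23/49)
  d_3[S0] = 26/49*2/7 + 23/49*5/7 = 167/343
  d_3[S1] = 26/49*5/7 + 23/49*2/7 = 176/343
d_3 = (S0=167/343, S1=176/343)
  d_4[S0] = 167/343*2/7 + 176/343*5/7 = 1214/2401
  d_4[S1] = 167/343*5/7 + 176/343*2/7 = 1187/2401
d_4 = (S0=1214/2401, S1=1187/2401)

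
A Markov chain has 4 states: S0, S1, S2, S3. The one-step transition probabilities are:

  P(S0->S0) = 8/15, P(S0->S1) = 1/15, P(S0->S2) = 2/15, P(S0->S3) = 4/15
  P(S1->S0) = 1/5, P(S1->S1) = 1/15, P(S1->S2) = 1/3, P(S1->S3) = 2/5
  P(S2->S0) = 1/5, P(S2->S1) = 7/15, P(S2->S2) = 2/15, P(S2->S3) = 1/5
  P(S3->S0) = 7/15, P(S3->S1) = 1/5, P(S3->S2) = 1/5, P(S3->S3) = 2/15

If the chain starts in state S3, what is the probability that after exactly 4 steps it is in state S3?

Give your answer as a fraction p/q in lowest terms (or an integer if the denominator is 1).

Computing P^4 by repeated multiplication:
P^1 =
  S0: [8/15, 1/15, 2/15, 4/15]
  S1: [1/5, 1/15, 1/3, 2/5]
  S2: [1/5, 7/15, 2/15, 1/5]
  S3: [7/15, 1/5, 1/5, 2/15]
P^2 =
  S0: [101/225, 7/45, 37/225, 52/225]
  S1: [28/75, 19/75, 13/75, 1/5]
  S2: [8/25, 11/75, 6/25, 22/75]
  S3: [88/225, 37/225, 41/225, 59/225]
P^3 =
  S0: [1388/3375, 551/3375, 607/3375, 829/3375]
  S1: [17/45, 61/375, 74/375, 59/225]
  S2: [433/1125, 227/1125, 41/225, 52/225]
  S3: [1351/3375, 589/3375, 124/675, 163/675]
P^4 =
  S0: [20381/50625, 347/2025, 9232/50625, 12337/50625]
  S1: [1336/3375, 3047/16875, 3094/16875, 4054/16875]
  S2: [1316/3375, 23/135, 3191/16875, 4229/16875]
  S3: [4028/10125, 349/2025, 9332/50625, 12428/50625]

(P^4)[S3 -> S3] = 12428/50625

Answer: 12428/50625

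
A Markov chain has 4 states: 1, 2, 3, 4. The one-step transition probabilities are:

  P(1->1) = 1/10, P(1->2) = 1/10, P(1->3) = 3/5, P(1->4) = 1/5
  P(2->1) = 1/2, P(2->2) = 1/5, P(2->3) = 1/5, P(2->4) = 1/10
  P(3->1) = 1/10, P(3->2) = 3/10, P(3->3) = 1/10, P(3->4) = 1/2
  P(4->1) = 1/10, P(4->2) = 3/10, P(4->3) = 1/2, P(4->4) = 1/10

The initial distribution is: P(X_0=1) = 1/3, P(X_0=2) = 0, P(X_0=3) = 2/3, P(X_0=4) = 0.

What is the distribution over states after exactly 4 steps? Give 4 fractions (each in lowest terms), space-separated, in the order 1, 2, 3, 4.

Answer: 1457/7500 2359/10000 9779/30000 1829/7500

Derivation:
Propagating the distribution step by step (d_{t+1} = d_t * P):
d_0 = (1=1/3, 2=0, 3=2/3, 4=0)
  d_1[1] = 1/3*1/10 + 0*1/2 + 2/3*1/10 + 0*1/10 = 1/10
  d_1[2] = 1/3*1/10 + 0*1/5 + 2/3*3/10 + 0*3/10 = 7/30
  d_1[3] = 1/3*3/5 + 0*1/5 + 2/3*1/10 + 0*1/2 = 4/15
  d_1[4] = 1/3*1/5 + 0*1/10 + 2/3*1/2 + 0*1/10 = 2/5
d_1 = (1=1/10, 2=7/30, 3=4/15, 4=2/5)
  d_2[1] = 1/10*1/10 + 7/30*1/2 + 4/15*1/10 + 2/5*1/10 = 29/150
  d_2[2] = 1/10*1/10 + 7/30*1/5 + 4/15*3/10 + 2/5*3/10 = 77/300
  d_2[3] = 1/10*3/5 + 7/30*1/5 + 4/15*1/10 + 2/5*1/2 = 1/3
  d_2[4] = 1/10*1/5 + 7/30*1/10 + 4/15*1/2 + 2/5*1/10 = 13/60
d_2 = (1=29/150, 2=77/300, 3=1/3, 4=13/60)
  d_3[1] = 29/150*1/10 + 77/300*1/2 + 1/3*1/10 + 13/60*1/10 = 76/375
  d_3[2] = 29/150*1/10 + 77/300*1/5 + 1/3*3/10 + 13/60*3/10 = 707/3000
  d_3[3] = 29/150*3/5 + 77/300*1/5 + 1/3*1/10 + 13/60*1/2 = 309/1000
  d_3[4] = 29/150*1/5 + 77/300*1/10 + 1/3*1/2 + 13/60*1/10 = 379/1500
d_3 = (1=76/375, 2=707/3000, 3=309/1000, 4=379/1500)
  d_4[1] = 76/375*1/10 + 707/3000*1/2 + 309/1000*1/10 + 379/1500*1/10 = 1457/7500
  d_4[2] = 76/375*1/10 + 707/3000*1/5 + 309/1000*3/10 + 379/1500*3/10 = 2359/10000
  d_4[3] = 76/375*3/5 + 707/3000*1/5 + 309/1000*1/10 + 379/1500*1/2 = 9779/30000
  d_4[4] = 76/375*1/5 + 707/3000*1/10 + 309/1000*1/2 + 379/1500*1/10 = 1829/7500
d_4 = (1=1457/7500, 2=2359/10000, 3=9779/30000, 4=1829/7500)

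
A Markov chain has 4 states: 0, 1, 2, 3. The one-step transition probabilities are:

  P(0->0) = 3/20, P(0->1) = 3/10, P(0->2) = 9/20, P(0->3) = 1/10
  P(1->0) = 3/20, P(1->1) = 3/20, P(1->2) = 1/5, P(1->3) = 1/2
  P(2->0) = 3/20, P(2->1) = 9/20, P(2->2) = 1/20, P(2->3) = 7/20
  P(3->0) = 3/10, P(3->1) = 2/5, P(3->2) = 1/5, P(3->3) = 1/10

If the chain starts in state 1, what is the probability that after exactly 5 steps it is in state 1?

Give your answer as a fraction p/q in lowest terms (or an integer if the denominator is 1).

Computing P^5 by repeated multiplication:
P^1 =
  0: [3/20, 3/10, 9/20, 1/10]
  1: [3/20, 3/20, 1/5, 1/2]
  2: [3/20, 9/20, 1/20, 7/20]
  3: [3/10, 2/5, 1/5, 1/10]
P^2 =
  0: [33/200, 133/400, 17/100, 133/400]
  1: [9/40, 143/400, 83/400, 21/100]
  2: [81/400, 11/40, 23/100, 117/400]
  3: [33/200, 7/25, 49/200, 31/100]
P^3 =
  0: [1599/8000, 2471/8000, 863/4000, 551/2000]
  1: [363/2000, 597/2000, 1801/8000, 2359/8000]
  2: [1551/8000, 129/400, 1729/8000, 107/400]
  3: [393/2000, 1303/4000, 409/2000, 1093/4000]
P^4 =
  0: [7653/40000, 50173/160000, 34817/160000, 22199/80000]
  1: [31077/160000, 50957/160000, 33857/160000, 44109/160000]
  2: [1521/8000, 49727/160000, 4321/20000, 9057/32000]
  3: [15279/80000, 24731/80000, 4369/20000, 11257/40000]
P^5 =
  0: [306597/1600000, 125341/400000, 688609/3200000, 895469/3200000]
  1: [612327/3200000, 498459/1600000, 346907/1600000, 896941/3200000]
  2: [123171/640000, 1005093/3200000, 172099/800000, 27833/100000]
  3: [153771/800000, 503263/1600000, 343967/1600000, 111307/400000]

(P^5)[1 -> 1] = 498459/1600000

Answer: 498459/1600000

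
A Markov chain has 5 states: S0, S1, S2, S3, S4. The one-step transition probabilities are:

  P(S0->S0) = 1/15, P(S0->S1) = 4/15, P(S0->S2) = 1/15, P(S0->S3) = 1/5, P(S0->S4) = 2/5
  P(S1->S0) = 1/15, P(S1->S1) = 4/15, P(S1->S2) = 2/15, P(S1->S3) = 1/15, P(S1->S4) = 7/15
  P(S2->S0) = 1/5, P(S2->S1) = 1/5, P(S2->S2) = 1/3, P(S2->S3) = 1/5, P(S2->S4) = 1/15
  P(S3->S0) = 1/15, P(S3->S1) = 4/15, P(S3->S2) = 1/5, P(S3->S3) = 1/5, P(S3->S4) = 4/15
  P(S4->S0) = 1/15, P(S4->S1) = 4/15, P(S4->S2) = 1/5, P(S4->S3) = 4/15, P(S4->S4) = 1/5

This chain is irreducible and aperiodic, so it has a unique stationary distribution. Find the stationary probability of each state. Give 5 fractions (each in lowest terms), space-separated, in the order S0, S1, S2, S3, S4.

The stationary distribution satisfies pi = pi * P, i.e.:
  pi_S0 = 1/15*pi_S0 + 1/15*pi_S1 + 1/5*pi_S2 + 1/15*pi_S3 + 1/15*pi_S4
  pi_S1 = 4/15*pi_S0 + 4/15*pi_S1 + 1/5*pi_S2 + 4/15*pi_S3 + 4/15*pi_S4
  pi_S2 = 1/15*pi_S0 + 2/15*pi_S1 + 1/3*pi_S2 + 1/5*pi_S3 + 1/5*pi_S4
  pi_S3 = 1/5*pi_S0 + 1/15*pi_S1 + 1/5*pi_S2 + 1/5*pi_S3 + 4/15*pi_S4
  pi_S4 = 2/5*pi_S0 + 7/15*pi_S1 + 1/15*pi_S2 + 4/15*pi_S3 + 1/5*pi_S4
with normalization: pi_S0 + pi_S1 + pi_S2 + pi_S3 + pi_S4 = 1.

Using the first 4 balance equations plus normalization, the linear system A*pi = b is:
  [-14/15, 1/15, 1/5, 1/15, 1/15] . pi = 0
  [4/15, -11/15, 1/5, 4/15, 4/15] . pi = 0
  [1/15, 2/15, -2/3, 1/5, 1/5] . pi = 0
  [1/5, 1/15, 1/5, -4/5, 4/15] . pi = 0
  [1, 1, 1, 1, 1] . pi = 1

Solving yields:
  pi_S0 = 46/495
  pi_S1 = 251/990
  pi_S2 = 13/66
  pi_S3 = 73/396
  pi_S4 = 49/180

Verification (pi * P):
  46/495*1/15 + 251/990*1/15 + 13/66*1/5 + 73/396*1/15 + 49/180*1/15 = 46/495 = pi_S0  (ok)
  46/495*4/15 + 251/990*4/15 + 13/66*1/5 + 73/396*4/15 + 49/180*4/15 = 251/990 = pi_S1  (ok)
  46/495*1/15 + 251/990*2/15 + 13/66*1/3 + 73/396*1/5 + 49/180*1/5 = 13/66 = pi_S2  (ok)
  46/495*1/5 + 251/990*1/15 + 13/66*1/5 + 73/396*1/5 + 49/180*4/15 = 73/396 = pi_S3  (ok)
  46/495*2/5 + 251/990*7/15 + 13/66*1/15 + 73/396*4/15 + 49/180*1/5 = 49/180 = pi_S4  (ok)

Answer: 46/495 251/990 13/66 73/396 49/180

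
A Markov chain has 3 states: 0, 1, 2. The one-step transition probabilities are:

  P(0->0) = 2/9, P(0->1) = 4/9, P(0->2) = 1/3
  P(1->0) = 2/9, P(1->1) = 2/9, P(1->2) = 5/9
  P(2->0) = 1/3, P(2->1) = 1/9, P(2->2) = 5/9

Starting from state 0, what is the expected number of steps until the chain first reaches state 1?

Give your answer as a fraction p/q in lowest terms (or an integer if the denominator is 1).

Answer: 63/19

Derivation:
Let h_i = expected steps to first reach 1 from state i.
Boundary: h_1 = 0.
First-step equations for the other states:
  h_0 = 1 + 2/9*h_0 + 4/9*h_1 + 1/3*h_2
  h_2 = 1 + 1/3*h_0 + 1/9*h_1 + 5/9*h_2

Substituting h_1 = 0 and rearranging gives the linear system (I - Q) h = 1:
  [7/9, -1/3] . (h_0, h_2) = 1
  [-1/3, 4/9] . (h_0, h_2) = 1

Solving yields:
  h_0 = 63/19
  h_2 = 90/19

Starting state is 0, so the expected hitting time is h_0 = 63/19.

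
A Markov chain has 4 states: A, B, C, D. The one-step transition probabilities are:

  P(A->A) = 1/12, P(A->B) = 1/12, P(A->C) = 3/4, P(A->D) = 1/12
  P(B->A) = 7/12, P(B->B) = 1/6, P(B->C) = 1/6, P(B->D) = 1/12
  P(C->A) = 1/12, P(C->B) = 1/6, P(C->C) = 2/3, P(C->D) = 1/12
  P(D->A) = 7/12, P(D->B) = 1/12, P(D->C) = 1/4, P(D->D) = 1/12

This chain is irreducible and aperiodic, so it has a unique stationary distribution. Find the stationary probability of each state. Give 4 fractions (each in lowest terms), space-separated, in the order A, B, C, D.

The stationary distribution satisfies pi = pi * P, i.e.:
  pi_A = 1/12*pi_A + 7/12*pi_B + 1/12*pi_C + 7/12*pi_D
  pi_B = 1/12*pi_A + 1/6*pi_B + 1/6*pi_C + 1/12*pi_D
  pi_C = 3/4*pi_A + 1/6*pi_B + 2/3*pi_C + 1/4*pi_D
  pi_D = 1/12*pi_A + 1/12*pi_B + 1/12*pi_C + 1/12*pi_D
with normalization: pi_A + pi_B + pi_C + pi_D = 1.

Using the first 3 balance equations plus normalization, the linear system A*pi = b is:
  [-11/12, 7/12, 1/12, 7/12] . pi = 0
  [1/12, -5/6, 1/6, 1/12] . pi = 0
  [3/4, 1/6, -1/3, 1/4] . pi = 0
  [1, 1, 1, 1] . pi = 1

Solving yields:
  pi_A = 59/300
  pi_B = 43/300
  pi_C = 173/300
  pi_D = 1/12

Verification (pi * P):
  59/300*1/12 + 43/300*7/12 + 173/300*1/12 + 1/12*7/12 = 59/300 = pi_A  (ok)
  59/300*1/12 + 43/300*1/6 + 173/300*1/6 + 1/12*1/12 = 43/300 = pi_B  (ok)
  59/300*3/4 + 43/300*1/6 + 173/300*2/3 + 1/12*1/4 = 173/300 = pi_C  (ok)
  59/300*1/12 + 43/300*1/12 + 173/300*1/12 + 1/12*1/12 = 1/12 = pi_D  (ok)

Answer: 59/300 43/300 173/300 1/12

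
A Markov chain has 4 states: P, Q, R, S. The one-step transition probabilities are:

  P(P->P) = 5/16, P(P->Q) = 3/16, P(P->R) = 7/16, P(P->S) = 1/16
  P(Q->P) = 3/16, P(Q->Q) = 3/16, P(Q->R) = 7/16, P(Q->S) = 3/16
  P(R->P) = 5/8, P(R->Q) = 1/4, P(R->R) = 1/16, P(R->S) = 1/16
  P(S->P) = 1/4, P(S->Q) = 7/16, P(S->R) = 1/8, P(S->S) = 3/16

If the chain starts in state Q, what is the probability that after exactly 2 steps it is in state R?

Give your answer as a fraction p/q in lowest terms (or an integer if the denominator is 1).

Answer: 55/256

Derivation:
Computing P^2 by repeated multiplication:
P^1 =
  P: [5/16, 3/16, 7/16, 1/16]
  Q: [3/16, 3/16, 7/16, 3/16]
  R: [5/8, 1/4, 1/16, 1/16]
  S: [1/4, 7/16, 1/8, 3/16]
P^2 =
  P: [27/64, 59/256, 65/256, 3/32]
  Q: [53/128, 67/256, 55/256, 7/64]
  R: [19/64, 53/256, 101/256, 13/128]
  S: [73/256, 31/128, 85/256, 9/64]

(P^2)[Q -> R] = 55/256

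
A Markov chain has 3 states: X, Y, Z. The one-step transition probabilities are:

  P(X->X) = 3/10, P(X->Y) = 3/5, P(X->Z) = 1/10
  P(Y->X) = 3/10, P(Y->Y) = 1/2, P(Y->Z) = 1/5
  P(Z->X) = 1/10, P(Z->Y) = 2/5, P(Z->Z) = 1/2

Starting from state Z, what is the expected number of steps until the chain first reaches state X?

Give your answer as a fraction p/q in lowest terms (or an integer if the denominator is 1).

Answer: 90/17

Derivation:
Let h_i = expected steps to first reach X from state i.
Boundary: h_X = 0.
First-step equations for the other states:
  h_Y = 1 + 3/10*h_X + 1/2*h_Y + 1/5*h_Z
  h_Z = 1 + 1/10*h_X + 2/5*h_Y + 1/2*h_Z

Substituting h_X = 0 and rearranging gives the linear system (I - Q) h = 1:
  [1/2, -1/5] . (h_Y, h_Z) = 1
  [-2/5, 1/2] . (h_Y, h_Z) = 1

Solving yields:
  h_Y = 70/17
  h_Z = 90/17

Starting state is Z, so the expected hitting time is h_Z = 90/17.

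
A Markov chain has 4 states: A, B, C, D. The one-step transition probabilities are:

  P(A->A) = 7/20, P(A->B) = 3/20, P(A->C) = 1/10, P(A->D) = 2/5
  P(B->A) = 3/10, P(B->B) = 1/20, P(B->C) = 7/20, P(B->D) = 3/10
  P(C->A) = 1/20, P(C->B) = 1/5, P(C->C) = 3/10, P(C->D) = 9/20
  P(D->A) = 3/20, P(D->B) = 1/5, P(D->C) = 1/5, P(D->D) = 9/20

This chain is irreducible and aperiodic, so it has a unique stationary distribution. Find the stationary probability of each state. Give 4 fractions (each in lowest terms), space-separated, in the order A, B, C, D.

Answer: 125/658 109/658 43/188 547/1316

Derivation:
The stationary distribution satisfies pi = pi * P, i.e.:
  pi_A = 7/20*pi_A + 3/10*pi_B + 1/20*pi_C + 3/20*pi_D
  pi_B = 3/20*pi_A + 1/20*pi_B + 1/5*pi_C + 1/5*pi_D
  pi_C = 1/10*pi_A + 7/20*pi_B + 3/10*pi_C + 1/5*pi_D
  pi_D = 2/5*pi_A + 3/10*pi_B + 9/20*pi_C + 9/20*pi_D
with normalization: pi_A + pi_B + pi_C + pi_D = 1.

Using the first 3 balance equations plus normalization, the linear system A*pi = b is:
  [-13/20, 3/10, 1/20, 3/20] . pi = 0
  [3/20, -19/20, 1/5, 1/5] . pi = 0
  [1/10, 7/20, -7/10, 1/5] . pi = 0
  [1, 1, 1, 1] . pi = 1

Solving yields:
  pi_A = 125/658
  pi_B = 109/658
  pi_C = 43/188
  pi_D = 547/1316

Verification (pi * P):
  125/658*7/20 + 109/658*3/10 + 43/188*1/20 + 547/1316*3/20 = 125/658 = pi_A  (ok)
  125/658*3/20 + 109/658*1/20 + 43/188*1/5 + 547/1316*1/5 = 109/658 = pi_B  (ok)
  125/658*1/10 + 109/658*7/20 + 43/188*3/10 + 547/1316*1/5 = 43/188 = pi_C  (ok)
  125/658*2/5 + 109/658*3/10 + 43/188*9/20 + 547/1316*9/20 = 547/1316 = pi_D  (ok)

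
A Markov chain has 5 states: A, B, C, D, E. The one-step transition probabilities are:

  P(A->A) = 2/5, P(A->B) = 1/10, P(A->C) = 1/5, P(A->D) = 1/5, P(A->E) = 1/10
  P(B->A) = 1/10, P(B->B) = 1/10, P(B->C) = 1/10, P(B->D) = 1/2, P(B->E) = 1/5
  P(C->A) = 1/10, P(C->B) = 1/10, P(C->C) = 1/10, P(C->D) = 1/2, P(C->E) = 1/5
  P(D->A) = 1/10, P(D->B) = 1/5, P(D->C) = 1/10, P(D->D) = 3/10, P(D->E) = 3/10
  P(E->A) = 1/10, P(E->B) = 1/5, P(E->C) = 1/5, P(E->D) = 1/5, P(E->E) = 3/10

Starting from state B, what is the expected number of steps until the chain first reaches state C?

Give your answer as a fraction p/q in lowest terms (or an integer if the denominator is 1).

Let h_i = expected steps to first reach C from state i.
Boundary: h_C = 0.
First-step equations for the other states:
  h_A = 1 + 2/5*h_A + 1/10*h_B + 1/5*h_C + 1/5*h_D + 1/10*h_E
  h_B = 1 + 1/10*h_A + 1/10*h_B + 1/10*h_C + 1/2*h_D + 1/5*h_E
  h_D = 1 + 1/10*h_A + 1/5*h_B + 1/10*h_C + 3/10*h_D + 3/10*h_E
  h_E = 1 + 1/10*h_A + 1/5*h_B + 1/5*h_C + 1/5*h_D + 3/10*h_E

Substituting h_C = 0 and rearranging gives the linear system (I - Q) h = 1:
  [3/5, -1/10, -1/5, -1/10] . (h_A, h_B, h_D, h_E) = 1
  [-1/10, 9/10, -1/2, -1/5] . (h_A, h_B, h_D, h_E) = 1
  [-1/10, -1/5, 7/10, -3/10] . (h_A, h_B, h_D, h_E) = 1
  [-1/10, -1/5, -1/5, 7/10] . (h_A, h_B, h_D, h_E) = 1

Solving yields:
  h_A = 3405/538
  h_B = 3885/538
  h_D = 1925/269
  h_E = 3465/538

Starting state is B, so the expected hitting time is h_B = 3885/538.

Answer: 3885/538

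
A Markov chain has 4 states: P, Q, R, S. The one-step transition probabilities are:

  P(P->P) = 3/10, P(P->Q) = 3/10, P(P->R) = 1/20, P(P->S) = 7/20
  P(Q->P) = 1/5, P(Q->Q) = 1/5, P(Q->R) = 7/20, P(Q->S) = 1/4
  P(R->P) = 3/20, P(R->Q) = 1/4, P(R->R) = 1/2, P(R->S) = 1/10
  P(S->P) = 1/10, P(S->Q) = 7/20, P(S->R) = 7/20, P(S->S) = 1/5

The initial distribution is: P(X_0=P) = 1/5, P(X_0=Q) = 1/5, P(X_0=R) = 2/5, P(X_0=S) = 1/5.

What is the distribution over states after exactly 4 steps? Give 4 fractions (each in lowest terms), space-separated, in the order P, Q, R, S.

Answer: 144041/800000 212991/800000 278557/800000 164411/800000

Derivation:
Propagating the distribution step by step (d_{t+1} = d_t * P):
d_0 = (P=1/5, Q=1/5, R=2/5, S=1/5)
  d_1[P] = 1/5*3/10 + 1/5*1/5 + 2/5*3/20 + 1/5*1/10 = 9/50
  d_1[Q] = 1/5*3/10 + 1/5*1/5 + 2/5*1/4 + 1/5*7/20 = 27/100
  d_1[R] = 1/5*1/20 + 1/5*7/20 + 2/5*1/2 + 1/5*7/20 = 7/20
  d_1[S] = 1/5*7/20 + 1/5*1/4 + 2/5*1/10 + 1/5*1/5 = 1/5
d_1 = (P=9/50, Q=27/100, R=7/20, S=1/5)
  d_2[P] = 9/50*3/10 + 27/100*1/5 + 7/20*3/20 + 1/5*1/10 = 361/2000
  d_2[Q] = 9/50*3/10 + 27/100*1/5 + 7/20*1/4 + 1/5*7/20 = 531/2000
  d_2[R] = 9/50*1/20 + 27/100*7/20 + 7/20*1/2 + 1/5*7/20 = 697/2000
  d_2[S] = 9/50*7/20 + 27/100*1/4 + 7/20*1/10 + 1/5*1/5 = 411/2000
d_2 = (P=361/2000, Q=531/2000, R=697/2000, S=411/2000)
  d_3[P] = 361/2000*3/10 + 531/2000*1/5 + 697/2000*3/20 + 411/2000*1/10 = 7203/40000
  d_3[Q] = 361/2000*3/10 + 531/2000*1/5 + 697/2000*1/4 + 411/2000*7/20 = 2663/10000
  d_3[R] = 361/2000*1/20 + 531/2000*7/20 + 697/2000*1/2 + 411/2000*7/20 = 557/1600
  d_3[S] = 361/2000*7/20 + 531/2000*1/4 + 697/2000*1/10 + 411/2000*1/5 = 411/2000
d_3 = (P=7203/40000, Q=2663/10000, R=557/1600, S=411/2000)
  d_4[P] = 7203/40000*3/10 + 2663/10000*1/5 + 557/1600*3/20 + 411/2000*1/10 = 144041/800000
  d_4[Q] = 7203/40000*3/10 + 2663/10000*1/5 + 557/1600*1/4 + 411/2000*7/20 = 212991/800000
  d_4[R] = 7203/40000*1/20 + 2663/10000*7/20 + 557/1600*1/2 + 411/2000*7/20 = 278557/800000
  d_4[S] = 7203/40000*7/20 + 2663/10000*1/4 + 557/1600*1/10 + 411/2000*1/5 = 164411/800000
d_4 = (P=144041/800000, Q=212991/800000, R=278557/800000, S=164411/800000)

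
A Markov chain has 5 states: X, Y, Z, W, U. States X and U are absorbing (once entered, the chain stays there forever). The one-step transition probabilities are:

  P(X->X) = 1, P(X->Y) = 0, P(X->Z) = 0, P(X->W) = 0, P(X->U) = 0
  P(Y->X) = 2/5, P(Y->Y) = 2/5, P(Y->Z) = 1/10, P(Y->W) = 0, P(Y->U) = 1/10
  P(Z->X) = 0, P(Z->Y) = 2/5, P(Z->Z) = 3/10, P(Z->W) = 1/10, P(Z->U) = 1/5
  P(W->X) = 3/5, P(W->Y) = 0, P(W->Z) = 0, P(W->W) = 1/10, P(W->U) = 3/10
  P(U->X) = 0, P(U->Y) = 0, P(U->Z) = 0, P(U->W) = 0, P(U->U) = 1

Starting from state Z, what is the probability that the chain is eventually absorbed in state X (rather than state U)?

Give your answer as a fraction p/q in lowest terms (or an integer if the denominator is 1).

Answer: 10/19

Derivation:
Let a_i = P(absorbed in X | start in state i).
Boundary conditions: a_X = 1, a_U = 0.
For each transient state i, a_i = sum_j P(i->j) * a_j:
  a_Y = 2/5*a_X + 2/5*a_Y + 1/10*a_Z + 0*a_W + 1/10*a_U
  a_Z = 0*a_X + 2/5*a_Y + 3/10*a_Z + 1/10*a_W + 1/5*a_U
  a_W = 3/5*a_X + 0*a_Y + 0*a_Z + 1/10*a_W + 3/10*a_U

Substituting a_X = 1 and a_U = 0, rearrange to (I - Q) a = r where r[i] = P(i -> X):
  [3/5, -1/10, 0] . (a_Y, a_Z, a_W) = 2/5
  [-2/5, 7/10, -1/10] . (a_Y, a_Z, a_W) = 0
  [0, 0, 9/10] . (a_Y, a_Z, a_W) = 3/5

Solving yields:
  a_Y = 43/57
  a_Z = 10/19
  a_W = 2/3

Starting state is Z, so the absorption probability is a_Z = 10/19.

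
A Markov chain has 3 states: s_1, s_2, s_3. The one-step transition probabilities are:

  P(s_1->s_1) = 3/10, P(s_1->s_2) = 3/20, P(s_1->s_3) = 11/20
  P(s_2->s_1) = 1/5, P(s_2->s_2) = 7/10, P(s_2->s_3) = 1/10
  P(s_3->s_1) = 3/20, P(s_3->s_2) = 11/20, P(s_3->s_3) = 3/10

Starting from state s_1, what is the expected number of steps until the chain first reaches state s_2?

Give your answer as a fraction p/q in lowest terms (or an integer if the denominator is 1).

Answer: 500/163

Derivation:
Let h_i = expected steps to first reach s_2 from state i.
Boundary: h_s_2 = 0.
First-step equations for the other states:
  h_s_1 = 1 + 3/10*h_s_1 + 3/20*h_s_2 + 11/20*h_s_3
  h_s_3 = 1 + 3/20*h_s_1 + 11/20*h_s_2 + 3/10*h_s_3

Substituting h_s_2 = 0 and rearranging gives the linear system (I - Q) h = 1:
  [7/10, -11/20] . (h_s_1, h_s_3) = 1
  [-3/20, 7/10] . (h_s_1, h_s_3) = 1

Solving yields:
  h_s_1 = 500/163
  h_s_3 = 340/163

Starting state is s_1, so the expected hitting time is h_s_1 = 500/163.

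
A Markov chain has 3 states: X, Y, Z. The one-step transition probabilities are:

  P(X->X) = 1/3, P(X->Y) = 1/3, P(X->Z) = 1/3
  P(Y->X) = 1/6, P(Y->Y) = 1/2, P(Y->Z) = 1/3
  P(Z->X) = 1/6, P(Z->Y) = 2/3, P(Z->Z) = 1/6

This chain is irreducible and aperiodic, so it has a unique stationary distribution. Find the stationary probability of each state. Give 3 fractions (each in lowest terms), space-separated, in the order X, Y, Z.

Answer: 1/5 18/35 2/7

Derivation:
The stationary distribution satisfies pi = pi * P, i.e.:
  pi_X = 1/3*pi_X + 1/6*pi_Y + 1/6*pi_Z
  pi_Y = 1/3*pi_X + 1/2*pi_Y + 2/3*pi_Z
  pi_Z = 1/3*pi_X + 1/3*pi_Y + 1/6*pi_Z
with normalization: pi_X + pi_Y + pi_Z = 1.

Using the first 2 balance equations plus normalization, the linear system A*pi = b is:
  [-2/3, 1/6, 1/6] . pi = 0
  [1/3, -1/2, 2/3] . pi = 0
  [1, 1, 1] . pi = 1

Solving yields:
  pi_X = 1/5
  pi_Y = 18/35
  pi_Z = 2/7

Verification (pi * P):
  1/5*1/3 + 18/35*1/6 + 2/7*1/6 = 1/5 = pi_X  (ok)
  1/5*1/3 + 18/35*1/2 + 2/7*2/3 = 18/35 = pi_Y  (ok)
  1/5*1/3 + 18/35*1/3 + 2/7*1/6 = 2/7 = pi_Z  (ok)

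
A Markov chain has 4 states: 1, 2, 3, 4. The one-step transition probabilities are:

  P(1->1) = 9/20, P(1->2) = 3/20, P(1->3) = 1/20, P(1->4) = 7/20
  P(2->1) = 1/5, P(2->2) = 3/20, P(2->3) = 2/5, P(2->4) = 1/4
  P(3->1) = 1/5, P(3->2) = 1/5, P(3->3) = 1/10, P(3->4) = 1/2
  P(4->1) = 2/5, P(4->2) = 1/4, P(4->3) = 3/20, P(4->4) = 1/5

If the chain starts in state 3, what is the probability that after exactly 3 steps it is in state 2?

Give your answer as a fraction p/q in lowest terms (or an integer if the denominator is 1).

Answer: 743/4000

Derivation:
Computing P^3 by repeated multiplication:
P^1 =
  1: [9/20, 3/20, 1/20, 7/20]
  2: [1/5, 3/20, 2/5, 1/4]
  3: [1/5, 1/5, 1/10, 1/2]
  4: [2/5, 1/4, 3/20, 1/5]
P^2 =
  1: [153/400, 3/16, 7/50, 29/100]
  2: [3/10, 39/200, 59/400, 143/400]
  3: [7/20, 41/200, 7/40, 27/100]
  4: [17/50, 71/400, 33/200, 127/400]
P^3 =
  1: [2829/8000, 93/500, 1213/8000, 247/800]
  2: [693/2000, 309/1600, 1291/8000, 299/1000]
  3: [683/2000, 743/4000, 63/400, 1261/4000]
  4: [697/2000, 19/100, 1217/8000, 99/320]

(P^3)[3 -> 2] = 743/4000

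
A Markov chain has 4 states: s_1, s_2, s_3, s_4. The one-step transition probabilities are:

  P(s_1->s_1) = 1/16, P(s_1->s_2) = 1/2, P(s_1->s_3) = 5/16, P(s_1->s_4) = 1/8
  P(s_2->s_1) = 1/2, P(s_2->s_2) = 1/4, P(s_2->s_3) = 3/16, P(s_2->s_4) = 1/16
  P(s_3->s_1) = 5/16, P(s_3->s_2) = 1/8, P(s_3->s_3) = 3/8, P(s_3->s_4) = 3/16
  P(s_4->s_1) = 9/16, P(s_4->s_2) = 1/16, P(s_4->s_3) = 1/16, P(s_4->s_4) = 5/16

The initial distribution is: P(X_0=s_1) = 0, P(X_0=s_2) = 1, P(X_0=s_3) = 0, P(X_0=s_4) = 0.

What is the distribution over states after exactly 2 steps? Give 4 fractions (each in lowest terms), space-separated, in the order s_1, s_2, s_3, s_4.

Answer: 1/4 87/256 71/256 17/128

Derivation:
Propagating the distribution step by step (d_{t+1} = d_t * P):
d_0 = (s_1=0, s_2=1, s_3=0, s_4=0)
  d_1[s_1] = 0*1/16 + 1*1/2 + 0*5/16 + 0*9/16 = 1/2
  d_1[s_2] = 0*1/2 + 1*1/4 + 0*1/8 + 0*1/16 = 1/4
  d_1[s_3] = 0*5/16 + 1*3/16 + 0*3/8 + 0*1/16 = 3/16
  d_1[s_4] = 0*1/8 + 1*1/16 + 0*3/16 + 0*5/16 = 1/16
d_1 = (s_1=1/2, s_2=1/4, s_3=3/16, s_4=1/16)
  d_2[s_1] = 1/2*1/16 + 1/4*1/2 + 3/16*5/16 + 1/16*9/16 = 1/4
  d_2[s_2] = 1/2*1/2 + 1/4*1/4 + 3/16*1/8 + 1/16*1/16 = 87/256
  d_2[s_3] = 1/2*5/16 + 1/4*3/16 + 3/16*3/8 + 1/16*1/16 = 71/256
  d_2[s_4] = 1/2*1/8 + 1/4*1/16 + 3/16*3/16 + 1/16*5/16 = 17/128
d_2 = (s_1=1/4, s_2=87/256, s_3=71/256, s_4=17/128)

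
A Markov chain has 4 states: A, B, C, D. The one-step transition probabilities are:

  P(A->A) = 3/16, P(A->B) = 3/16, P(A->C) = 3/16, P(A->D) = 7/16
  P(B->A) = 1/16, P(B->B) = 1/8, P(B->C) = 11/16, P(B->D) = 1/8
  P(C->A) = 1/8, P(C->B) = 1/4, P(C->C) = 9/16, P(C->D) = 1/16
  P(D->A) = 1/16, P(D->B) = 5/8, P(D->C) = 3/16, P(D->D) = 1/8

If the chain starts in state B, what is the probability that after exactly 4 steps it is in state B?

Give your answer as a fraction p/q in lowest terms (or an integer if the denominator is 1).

Answer: 4271/16384

Derivation:
Computing P^4 by repeated multiplication:
P^1 =
  A: [3/16, 3/16, 3/16, 7/16]
  B: [1/16, 1/8, 11/16, 1/8]
  C: [1/8, 1/4, 9/16, 1/16]
  D: [1/16, 5/8, 3/16, 1/8]
P^2 =
  A: [25/256, 97/256, 45/128, 11/64]
  B: [29/256, 71/256, 65/128, 13/128]
  C: [29/256, 15/64, 67/128, 33/256]
  D: [21/256, 55/256, 73/128, 17/128]
P^3 =
  A: [99/1024, 1069/4096, 521/1024, 547/4096]
  B: [111/1024, 1009/4096, 529/1024, 527/4096]
  C: [7/64, 1073/4096, 513/1024, 523/4096]
  D: [111/1024, 1097/4096, 521/1024, 471/4096]
P^4 =
  A: [1743/16384, 4283/16384, 521/1024, 1011/8192]
  B: [1775/16384, 4271/16384, 1033/2048, 1037/8192]
  C: [1761/16384, 529/2048, 1037/2048, 2095/16384]
  D: [1767/16384, 4143/16384, 1049/2048, 1041/8192]

(P^4)[B -> B] = 4271/16384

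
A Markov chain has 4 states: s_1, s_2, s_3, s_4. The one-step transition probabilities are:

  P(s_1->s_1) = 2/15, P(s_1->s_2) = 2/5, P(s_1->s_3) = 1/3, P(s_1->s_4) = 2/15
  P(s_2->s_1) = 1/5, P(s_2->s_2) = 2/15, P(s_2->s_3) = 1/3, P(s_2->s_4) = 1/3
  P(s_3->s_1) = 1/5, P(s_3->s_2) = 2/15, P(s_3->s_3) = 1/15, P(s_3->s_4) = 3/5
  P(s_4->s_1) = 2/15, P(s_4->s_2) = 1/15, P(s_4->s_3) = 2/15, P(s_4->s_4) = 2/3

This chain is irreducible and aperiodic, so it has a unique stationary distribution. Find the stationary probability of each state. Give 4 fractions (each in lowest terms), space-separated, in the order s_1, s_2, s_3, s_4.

The stationary distribution satisfies pi = pi * P, i.e.:
  pi_s_1 = 2/15*pi_s_1 + 1/5*pi_s_2 + 1/5*pi_s_3 + 2/15*pi_s_4
  pi_s_2 = 2/5*pi_s_1 + 2/15*pi_s_2 + 2/15*pi_s_3 + 1/15*pi_s_4
  pi_s_3 = 1/3*pi_s_1 + 1/3*pi_s_2 + 1/15*pi_s_3 + 2/15*pi_s_4
  pi_s_4 = 2/15*pi_s_1 + 1/3*pi_s_2 + 3/5*pi_s_3 + 2/3*pi_s_4
with normalization: pi_s_1 + pi_s_2 + pi_s_3 + pi_s_4 = 1.

Using the first 3 balance equations plus normalization, the linear system A*pi = b is:
  [-13/15, 1/5, 1/5, 2/15] . pi = 0
  [2/5, -13/15, 2/15, 1/15] . pi = 0
  [1/3, 1/3, -14/15, 2/15] . pi = 0
  [1, 1, 1, 1] . pi = 1

Solving yields:
  pi_s_1 = 491/3175
  pi_s_2 = 443/3175
  pi_s_3 = 572/3175
  pi_s_4 = 1669/3175

Verification (pi * P):
  491/3175*2/15 + 443/3175*1/5 + 572/3175*1/5 + 1669/3175*2/15 = 491/3175 = pi_s_1  (ok)
  491/3175*2/5 + 443/3175*2/15 + 572/3175*2/15 + 1669/3175*1/15 = 443/3175 = pi_s_2  (ok)
  491/3175*1/3 + 443/3175*1/3 + 572/3175*1/15 + 1669/3175*2/15 = 572/3175 = pi_s_3  (ok)
  491/3175*2/15 + 443/3175*1/3 + 572/3175*3/5 + 1669/3175*2/3 = 1669/3175 = pi_s_4  (ok)

Answer: 491/3175 443/3175 572/3175 1669/3175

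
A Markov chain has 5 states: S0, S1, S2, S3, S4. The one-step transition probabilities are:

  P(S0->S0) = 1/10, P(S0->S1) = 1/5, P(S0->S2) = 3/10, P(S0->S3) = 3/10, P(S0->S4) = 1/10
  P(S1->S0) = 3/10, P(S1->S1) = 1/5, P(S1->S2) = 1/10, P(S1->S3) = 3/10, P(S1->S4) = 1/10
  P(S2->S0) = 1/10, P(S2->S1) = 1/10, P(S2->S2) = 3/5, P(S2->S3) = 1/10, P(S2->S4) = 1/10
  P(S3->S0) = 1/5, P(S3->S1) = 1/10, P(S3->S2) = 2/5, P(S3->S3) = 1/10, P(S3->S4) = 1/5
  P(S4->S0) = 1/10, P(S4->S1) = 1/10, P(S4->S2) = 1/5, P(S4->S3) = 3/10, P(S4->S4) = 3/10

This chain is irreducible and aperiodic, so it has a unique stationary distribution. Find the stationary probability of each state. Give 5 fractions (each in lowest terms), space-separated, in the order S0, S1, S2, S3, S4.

The stationary distribution satisfies pi = pi * P, i.e.:
  pi_S0 = 1/10*pi_S0 + 3/10*pi_S1 + 1/10*pi_S2 + 1/5*pi_S3 + 1/10*pi_S4
  pi_S1 = 1/5*pi_S0 + 1/5*pi_S1 + 1/10*pi_S2 + 1/10*pi_S3 + 1/10*pi_S4
  pi_S2 = 3/10*pi_S0 + 1/10*pi_S1 + 3/5*pi_S2 + 2/5*pi_S3 + 1/5*pi_S4
  pi_S3 = 3/10*pi_S0 + 3/10*pi_S1 + 1/10*pi_S2 + 1/10*pi_S3 + 3/10*pi_S4
  pi_S4 = 1/10*pi_S0 + 1/10*pi_S1 + 1/10*pi_S2 + 1/5*pi_S3 + 3/10*pi_S4
with normalization: pi_S0 + pi_S1 + pi_S2 + pi_S3 + pi_S4 = 1.

Using the first 4 balance equations plus normalization, the linear system A*pi = b is:
  [-9/10, 3/10, 1/10, 1/5, 1/10] . pi = 0
  [1/5, -4/5, 1/10, 1/10, 1/10] . pi = 0
  [3/10, 1/10, -2/5, 2/5, 1/5] . pi = 0
  [3/10, 3/10, 1/10, -9/10, 3/10] . pi = 0
  [1, 1, 1, 1, 1] . pi = 1

Solving yields:
  pi_S0 = 241/1676
  pi_S1 = 213/1676
  pi_S2 = 333/838
  pi_S3 = 77/419
  pi_S4 = 62/419

Verification (pi * P):
  241/1676*1/10 + 213/1676*3/10 + 333/838*1/10 + 77/419*1/5 + 62/419*1/10 = 241/1676 = pi_S0  (ok)
  241/1676*1/5 + 213/1676*1/5 + 333/838*1/10 + 77/419*1/10 + 62/419*1/10 = 213/1676 = pi_S1  (ok)
  241/1676*3/10 + 213/1676*1/10 + 333/838*3/5 + 77/419*2/5 + 62/419*1/5 = 333/838 = pi_S2  (ok)
  241/1676*3/10 + 213/1676*3/10 + 333/838*1/10 + 77/419*1/10 + 62/419*3/10 = 77/419 = pi_S3  (ok)
  241/1676*1/10 + 213/1676*1/10 + 333/838*1/10 + 77/419*1/5 + 62/419*3/10 = 62/419 = pi_S4  (ok)

Answer: 241/1676 213/1676 333/838 77/419 62/419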